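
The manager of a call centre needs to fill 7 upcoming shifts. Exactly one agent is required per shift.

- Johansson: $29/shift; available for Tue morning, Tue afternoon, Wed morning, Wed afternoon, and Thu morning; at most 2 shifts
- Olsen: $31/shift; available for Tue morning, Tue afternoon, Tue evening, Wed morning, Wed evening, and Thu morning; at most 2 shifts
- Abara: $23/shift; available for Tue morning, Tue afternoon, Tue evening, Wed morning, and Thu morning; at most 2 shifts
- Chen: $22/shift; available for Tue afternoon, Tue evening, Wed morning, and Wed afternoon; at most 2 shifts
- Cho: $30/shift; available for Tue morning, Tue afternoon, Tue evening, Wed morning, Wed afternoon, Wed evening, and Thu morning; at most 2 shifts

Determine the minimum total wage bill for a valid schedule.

$178

Picking the cheapest available agent for each shift independently would cost $164, but that ignores the shift limits.
An optimal schedule: Tue morning→Abara, Tue afternoon→Johansson, Tue evening→Chen, Wed morning→Johansson, Wed afternoon→Chen, Wed evening→Cho, Thu morning→Abara.
Total: 23 + 29 + 22 + 29 + 22 + 30 + 23 = $178.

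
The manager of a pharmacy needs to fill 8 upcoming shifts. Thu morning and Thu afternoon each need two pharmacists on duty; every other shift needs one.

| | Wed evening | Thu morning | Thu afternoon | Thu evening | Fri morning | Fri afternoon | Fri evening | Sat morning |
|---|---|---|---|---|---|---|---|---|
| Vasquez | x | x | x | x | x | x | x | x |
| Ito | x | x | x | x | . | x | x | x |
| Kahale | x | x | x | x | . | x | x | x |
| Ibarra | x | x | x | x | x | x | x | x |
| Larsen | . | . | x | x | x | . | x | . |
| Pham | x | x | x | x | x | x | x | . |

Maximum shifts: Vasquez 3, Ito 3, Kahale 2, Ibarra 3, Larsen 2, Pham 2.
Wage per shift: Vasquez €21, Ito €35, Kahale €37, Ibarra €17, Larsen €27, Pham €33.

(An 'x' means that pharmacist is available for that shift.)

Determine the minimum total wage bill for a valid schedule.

Picking the cheapest available pharmacist for each shift independently would cost €178, but that ignores the shift limits.
An optimal schedule: Wed evening→Ibarra, Thu morning→Vasquez+Pham, Thu afternoon→Larsen+Pham, Thu evening→Vasquez, Fri morning→Ibarra, Fri afternoon→Vasquez, Fri evening→Larsen, Sat morning→Ibarra.
Total: 17 + 21 + 33 + 27 + 33 + 21 + 17 + 21 + 27 + 17 = €234.

€234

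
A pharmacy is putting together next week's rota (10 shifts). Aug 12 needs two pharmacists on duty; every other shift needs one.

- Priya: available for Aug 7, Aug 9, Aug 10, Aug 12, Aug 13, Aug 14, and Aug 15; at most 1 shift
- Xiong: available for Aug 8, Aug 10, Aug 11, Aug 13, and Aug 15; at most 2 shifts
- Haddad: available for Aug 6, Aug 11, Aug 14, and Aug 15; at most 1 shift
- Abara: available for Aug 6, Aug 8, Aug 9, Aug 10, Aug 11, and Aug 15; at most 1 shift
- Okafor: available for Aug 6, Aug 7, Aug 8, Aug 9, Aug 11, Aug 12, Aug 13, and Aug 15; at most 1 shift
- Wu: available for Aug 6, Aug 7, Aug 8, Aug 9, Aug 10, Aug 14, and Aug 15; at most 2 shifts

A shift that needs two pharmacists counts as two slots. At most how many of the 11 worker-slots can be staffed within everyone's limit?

Total capacity across all pharmacists is 1+2+1+1+1+2 = 8, and 11 slots are needed, so at most 8 can be filled.
An assignment achieving 8: Aug 6→Abara, Aug 7→Wu, Aug 8→Xiong, Aug 9→Wu, Aug 12→Priya+Okafor, Aug 13→Xiong, Aug 14→Haddad.
Loads: Priya 1/1, Xiong 2/2, Haddad 1/1, Abara 1/1, Okafor 1/1, Wu 2/2.

8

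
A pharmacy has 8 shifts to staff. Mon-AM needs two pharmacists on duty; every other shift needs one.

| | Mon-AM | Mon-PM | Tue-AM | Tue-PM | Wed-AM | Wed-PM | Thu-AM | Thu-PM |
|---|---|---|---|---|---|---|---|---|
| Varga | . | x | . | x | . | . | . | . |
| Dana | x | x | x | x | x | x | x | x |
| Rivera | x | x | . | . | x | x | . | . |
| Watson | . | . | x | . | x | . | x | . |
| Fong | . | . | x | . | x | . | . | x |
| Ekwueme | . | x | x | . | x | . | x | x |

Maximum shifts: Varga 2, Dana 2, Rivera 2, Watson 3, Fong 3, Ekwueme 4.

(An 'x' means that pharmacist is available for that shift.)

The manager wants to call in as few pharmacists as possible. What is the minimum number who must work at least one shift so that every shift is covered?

4

9 slots to fill and no one can take more than 4, so at least ⌈9/4⌉ = 3 pharmacists are needed.
No set of 3 pharmacists can cover every shift (each such set leaves at least one shift with no one available or exceeds a cap).
Varga, Dana, Rivera, and Watson alone can cover everything: Mon-AM→Dana+Rivera, Mon-PM→Varga, Tue-AM→Watson, Tue-PM→Varga, Wed-AM→Watson, Wed-PM→Rivera, Thu-AM→Watson, Thu-PM→Dana.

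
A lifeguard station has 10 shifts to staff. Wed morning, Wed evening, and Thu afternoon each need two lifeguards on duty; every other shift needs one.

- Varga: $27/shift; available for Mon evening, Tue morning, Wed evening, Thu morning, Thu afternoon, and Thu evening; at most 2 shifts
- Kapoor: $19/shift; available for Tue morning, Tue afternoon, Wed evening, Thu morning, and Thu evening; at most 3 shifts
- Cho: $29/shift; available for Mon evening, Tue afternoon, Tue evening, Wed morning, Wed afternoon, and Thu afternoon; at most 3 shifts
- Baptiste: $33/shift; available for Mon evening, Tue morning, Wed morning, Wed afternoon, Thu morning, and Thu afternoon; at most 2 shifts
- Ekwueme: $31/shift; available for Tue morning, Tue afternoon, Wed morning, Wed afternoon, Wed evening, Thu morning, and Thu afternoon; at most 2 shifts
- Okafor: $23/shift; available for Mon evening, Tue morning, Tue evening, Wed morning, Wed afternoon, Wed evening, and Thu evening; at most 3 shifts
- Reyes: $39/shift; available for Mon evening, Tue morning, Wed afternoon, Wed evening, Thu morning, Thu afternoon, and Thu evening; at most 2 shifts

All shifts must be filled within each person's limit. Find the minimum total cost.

Picking the cheapest available lifeguard for each shift independently would cost $295, but that ignores the shift limits.
An optimal schedule: Mon evening→Okafor, Tue morning→Okafor, Tue afternoon→Kapoor, Tue evening→Okafor, Wed morning→Cho+Ekwueme, Wed afternoon→Cho, Wed evening→Varga+Ekwueme, Thu morning→Kapoor, Thu afternoon→Varga+Cho, Thu evening→Kapoor.
Total: 23 + 23 + 19 + 23 + 29 + 31 + 29 + 27 + 31 + 19 + 27 + 29 + 19 = $329.

$329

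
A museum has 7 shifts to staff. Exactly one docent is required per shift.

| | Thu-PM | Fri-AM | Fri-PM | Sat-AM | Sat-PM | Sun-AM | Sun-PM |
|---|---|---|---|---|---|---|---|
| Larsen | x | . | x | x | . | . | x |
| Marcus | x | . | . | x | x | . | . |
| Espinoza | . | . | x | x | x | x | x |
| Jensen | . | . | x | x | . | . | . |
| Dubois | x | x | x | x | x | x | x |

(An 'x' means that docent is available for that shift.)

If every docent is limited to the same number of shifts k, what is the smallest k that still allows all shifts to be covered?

With 5 docents and 7 worker-slots to fill, someone must work at least ⌈7/5⌉ = 2 shifts, so k ≥ 2.
k = 2 works: Thu-PM→Larsen, Fri-AM→Dubois, Fri-PM→Espinoza, Sat-AM→Marcus, Sat-PM→Marcus, Sun-AM→Espinoza, Sun-PM→Larsen.
Loads: Larsen 2, Marcus 2, Espinoza 2, Jensen 0, Dubois 1 — all ≤ 2.

2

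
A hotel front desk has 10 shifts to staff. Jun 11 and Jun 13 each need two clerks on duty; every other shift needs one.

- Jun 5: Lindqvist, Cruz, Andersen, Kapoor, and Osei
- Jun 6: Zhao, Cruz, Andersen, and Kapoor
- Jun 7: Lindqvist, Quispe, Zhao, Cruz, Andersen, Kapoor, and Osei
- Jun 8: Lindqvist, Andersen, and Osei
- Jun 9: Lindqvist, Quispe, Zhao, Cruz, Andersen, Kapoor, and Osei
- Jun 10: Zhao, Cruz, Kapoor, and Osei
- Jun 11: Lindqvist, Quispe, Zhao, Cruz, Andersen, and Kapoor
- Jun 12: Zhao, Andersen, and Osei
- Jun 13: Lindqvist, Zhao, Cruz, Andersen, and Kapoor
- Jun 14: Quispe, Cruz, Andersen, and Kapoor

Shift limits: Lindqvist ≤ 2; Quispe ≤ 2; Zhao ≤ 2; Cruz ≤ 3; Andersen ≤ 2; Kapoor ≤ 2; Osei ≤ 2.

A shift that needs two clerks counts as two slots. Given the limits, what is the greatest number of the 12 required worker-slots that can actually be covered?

Total capacity across all clerks is 2+2+2+3+2+2+2 = 15, and 12 slots are needed, so at most 12 can be filled.
An assignment achieving 12: Jun 5→Lindqvist, Jun 6→Zhao, Jun 7→Andersen, Jun 8→Lindqvist, Jun 9→Kapoor, Jun 10→Cruz, Jun 11→Quispe+Cruz, Jun 12→Zhao, Jun 13→Cruz+Andersen, Jun 14→Quispe.
Loads: Lindqvist 2/2, Quispe 2/2, Zhao 2/2, Cruz 3/3, Andersen 2/2, Kapoor 1/2, Osei 0/2.

12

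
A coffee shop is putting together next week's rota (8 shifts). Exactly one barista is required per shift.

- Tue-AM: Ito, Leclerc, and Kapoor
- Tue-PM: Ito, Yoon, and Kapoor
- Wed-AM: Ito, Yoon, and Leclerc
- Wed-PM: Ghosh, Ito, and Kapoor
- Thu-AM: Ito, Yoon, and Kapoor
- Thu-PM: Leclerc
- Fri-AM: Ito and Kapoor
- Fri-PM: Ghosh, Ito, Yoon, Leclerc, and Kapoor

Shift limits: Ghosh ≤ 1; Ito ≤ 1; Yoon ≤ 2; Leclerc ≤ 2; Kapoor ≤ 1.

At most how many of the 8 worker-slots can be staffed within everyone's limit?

Total capacity across all baristas is 1+1+2+2+1 = 7, and 8 slots are needed, so at most 7 can be filled.
An assignment achieving 7: Tue-AM→Leclerc, Tue-PM→Yoon, Wed-AM→Yoon, Wed-PM→Ghosh, Thu-AM→Kapoor, Thu-PM→Leclerc, Fri-AM→Ito.
Loads: Ghosh 1/1, Ito 1/1, Yoon 2/2, Leclerc 2/2, Kapoor 1/1.

7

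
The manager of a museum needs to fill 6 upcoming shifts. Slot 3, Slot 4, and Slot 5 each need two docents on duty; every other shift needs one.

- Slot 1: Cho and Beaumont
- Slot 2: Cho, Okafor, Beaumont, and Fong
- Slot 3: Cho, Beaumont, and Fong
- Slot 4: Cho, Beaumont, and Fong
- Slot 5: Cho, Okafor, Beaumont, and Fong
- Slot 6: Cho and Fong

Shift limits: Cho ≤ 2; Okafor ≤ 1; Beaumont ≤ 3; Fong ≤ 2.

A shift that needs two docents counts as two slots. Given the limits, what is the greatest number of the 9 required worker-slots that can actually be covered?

8

Total capacity across all docents is 2+1+3+2 = 8, and 9 slots are needed, so at most 8 can be filled.
An assignment achieving 8: Slot 1→Cho, Slot 2→Okafor, Slot 3→Beaumont+Fong, Slot 4→Beaumont+Fong, Slot 5→Beaumont, Slot 6→Cho.
Loads: Cho 2/2, Okafor 1/1, Beaumont 3/3, Fong 2/2.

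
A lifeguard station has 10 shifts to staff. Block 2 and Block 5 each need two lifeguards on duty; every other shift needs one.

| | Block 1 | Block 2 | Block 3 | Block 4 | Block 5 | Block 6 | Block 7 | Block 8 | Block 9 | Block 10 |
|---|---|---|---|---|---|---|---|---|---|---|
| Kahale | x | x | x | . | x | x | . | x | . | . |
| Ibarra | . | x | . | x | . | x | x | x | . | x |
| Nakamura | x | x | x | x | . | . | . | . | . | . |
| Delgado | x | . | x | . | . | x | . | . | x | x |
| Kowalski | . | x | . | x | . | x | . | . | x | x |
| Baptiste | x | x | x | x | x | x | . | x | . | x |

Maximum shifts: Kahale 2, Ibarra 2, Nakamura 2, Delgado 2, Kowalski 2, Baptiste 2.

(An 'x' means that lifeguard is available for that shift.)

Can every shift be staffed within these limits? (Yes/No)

Block 5 can only be covered by Kahale and Baptiste, so that assignment is forced.
Block 7 can only be covered by Ibarra, so that assignment is forced.
One valid schedule: Block 1→Nakamura, Block 2→Kowalski+Baptiste, Block 3→Nakamura, Block 4→Ibarra, Block 5→Kahale+Baptiste, Block 6→Kowalski, Block 7→Ibarra, Block 8→Kahale, Block 9→Delgado, Block 10→Delgado.
Loads: Kahale 2/2, Ibarra 2/2, Nakamura 2/2, Delgado 2/2, Kowalski 2/2, Baptiste 2/2 — all within limits.

Yes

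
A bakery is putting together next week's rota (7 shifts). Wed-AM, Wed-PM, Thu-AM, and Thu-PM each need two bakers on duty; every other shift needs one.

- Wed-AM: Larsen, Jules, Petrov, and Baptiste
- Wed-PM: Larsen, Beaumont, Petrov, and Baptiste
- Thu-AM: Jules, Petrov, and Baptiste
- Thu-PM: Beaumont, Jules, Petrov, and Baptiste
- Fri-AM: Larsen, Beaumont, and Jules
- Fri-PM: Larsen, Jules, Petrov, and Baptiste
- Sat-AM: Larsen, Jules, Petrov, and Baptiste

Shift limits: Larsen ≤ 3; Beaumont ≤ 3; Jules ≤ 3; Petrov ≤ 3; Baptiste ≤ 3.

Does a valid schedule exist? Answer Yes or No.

One valid schedule: Wed-AM→Jules+Petrov, Wed-PM→Beaumont+Petrov, Thu-AM→Jules+Petrov, Thu-PM→Beaumont+Jules, Fri-AM→Larsen, Fri-PM→Larsen, Sat-AM→Larsen.
Loads: Larsen 3/3, Beaumont 2/3, Jules 3/3, Petrov 3/3, Baptiste 0/3 — all within limits.

Yes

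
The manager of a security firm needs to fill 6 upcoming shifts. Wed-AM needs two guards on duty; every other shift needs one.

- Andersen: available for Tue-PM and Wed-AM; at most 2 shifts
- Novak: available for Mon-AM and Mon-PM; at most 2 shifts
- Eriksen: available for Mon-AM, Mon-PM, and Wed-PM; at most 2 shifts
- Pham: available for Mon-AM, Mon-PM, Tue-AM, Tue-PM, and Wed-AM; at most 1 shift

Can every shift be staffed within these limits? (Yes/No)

No

Total capacity is 7 and 7 slots are needed, so capacity alone doesn't rule it out.
Shifts {Tue-AM, Wed-AM} need 3 worker-slots in total, but the guards available for any of those shifts (Andersen and Pham) can supply at most 2 among them. So no valid schedule exists.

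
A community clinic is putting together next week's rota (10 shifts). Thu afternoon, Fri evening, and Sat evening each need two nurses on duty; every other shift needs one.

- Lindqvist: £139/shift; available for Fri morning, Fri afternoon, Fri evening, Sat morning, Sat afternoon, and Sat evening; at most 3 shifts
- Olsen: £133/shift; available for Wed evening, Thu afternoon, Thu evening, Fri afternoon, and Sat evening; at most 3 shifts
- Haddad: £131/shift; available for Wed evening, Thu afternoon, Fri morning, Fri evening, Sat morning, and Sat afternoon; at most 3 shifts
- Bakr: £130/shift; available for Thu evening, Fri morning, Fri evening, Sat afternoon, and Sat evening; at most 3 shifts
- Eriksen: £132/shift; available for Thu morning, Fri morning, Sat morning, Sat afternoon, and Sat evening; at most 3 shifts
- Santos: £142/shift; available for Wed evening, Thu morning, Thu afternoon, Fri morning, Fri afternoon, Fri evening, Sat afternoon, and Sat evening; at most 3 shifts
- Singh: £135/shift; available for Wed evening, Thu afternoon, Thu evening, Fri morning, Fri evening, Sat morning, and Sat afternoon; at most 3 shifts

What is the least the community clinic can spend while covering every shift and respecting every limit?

£1713

Picking the cheapest available nurse for each shift independently would cost £1704, but that ignores the shift limits.
An optimal schedule: Wed evening→Haddad, Thu morning→Eriksen, Thu afternoon→Haddad+Olsen, Thu evening→Bakr, Fri morning→Bakr, Fri afternoon→Olsen, Fri evening→Bakr+Singh, Sat morning→Haddad, Sat afternoon→Eriksen, Sat evening→Eriksen+Olsen.
Total: 131 + 132 + 131 + 133 + 130 + 130 + 133 + 130 + 135 + 131 + 132 + 132 + 133 = £1713.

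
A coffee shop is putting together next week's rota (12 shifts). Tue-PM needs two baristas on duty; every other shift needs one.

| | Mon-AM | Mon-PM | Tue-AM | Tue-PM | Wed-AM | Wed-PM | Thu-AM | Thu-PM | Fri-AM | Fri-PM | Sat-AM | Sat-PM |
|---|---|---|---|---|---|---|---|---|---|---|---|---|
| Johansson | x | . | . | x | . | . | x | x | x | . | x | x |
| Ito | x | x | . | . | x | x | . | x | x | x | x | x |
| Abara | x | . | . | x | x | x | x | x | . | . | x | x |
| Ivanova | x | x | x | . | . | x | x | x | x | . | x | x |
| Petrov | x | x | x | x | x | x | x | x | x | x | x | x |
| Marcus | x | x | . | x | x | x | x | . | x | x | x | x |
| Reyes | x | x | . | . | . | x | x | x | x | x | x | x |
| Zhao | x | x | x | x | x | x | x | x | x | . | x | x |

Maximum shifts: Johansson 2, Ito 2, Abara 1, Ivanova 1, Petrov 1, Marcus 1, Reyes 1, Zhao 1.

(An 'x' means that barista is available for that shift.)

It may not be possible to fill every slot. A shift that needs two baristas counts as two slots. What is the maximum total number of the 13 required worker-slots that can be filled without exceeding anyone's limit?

Total capacity across all baristas is 2+2+1+1+1+1+1+1 = 10, and 13 slots are needed, so at most 10 can be filled.
An assignment achieving 10: Mon-PM→Petrov, Tue-AM→Ivanova, Tue-PM→Johansson+Abara, Wed-AM→Ito, Wed-PM→Marcus, Thu-AM→Johansson, Thu-PM→Reyes, Fri-AM→Zhao, Fri-PM→Ito.
Loads: Johansson 2/2, Ito 2/2, Abara 1/1, Ivanova 1/1, Petrov 1/1, Marcus 1/1, Reyes 1/1, Zhao 1/1.

10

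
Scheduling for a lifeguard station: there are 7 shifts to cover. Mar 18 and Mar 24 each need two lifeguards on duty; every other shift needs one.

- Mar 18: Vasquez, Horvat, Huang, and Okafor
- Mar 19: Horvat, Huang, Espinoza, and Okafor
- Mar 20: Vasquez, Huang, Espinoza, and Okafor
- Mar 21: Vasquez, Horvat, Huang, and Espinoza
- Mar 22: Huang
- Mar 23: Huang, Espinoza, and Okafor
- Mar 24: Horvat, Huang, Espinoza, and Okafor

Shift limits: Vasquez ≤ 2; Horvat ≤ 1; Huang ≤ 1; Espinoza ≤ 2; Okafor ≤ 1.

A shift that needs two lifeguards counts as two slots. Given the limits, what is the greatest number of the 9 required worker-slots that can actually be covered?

Total capacity across all lifeguards is 2+1+1+2+1 = 7, and 9 slots are needed, so at most 7 can be filled.
An assignment achieving 7: Mar 18→Vasquez+Horvat, Mar 19→Espinoza, Mar 20→Vasquez, Mar 22→Huang, Mar 23→Espinoza, Mar 24→Okafor.
Loads: Vasquez 2/2, Horvat 1/1, Huang 1/1, Espinoza 2/2, Okafor 1/1.

7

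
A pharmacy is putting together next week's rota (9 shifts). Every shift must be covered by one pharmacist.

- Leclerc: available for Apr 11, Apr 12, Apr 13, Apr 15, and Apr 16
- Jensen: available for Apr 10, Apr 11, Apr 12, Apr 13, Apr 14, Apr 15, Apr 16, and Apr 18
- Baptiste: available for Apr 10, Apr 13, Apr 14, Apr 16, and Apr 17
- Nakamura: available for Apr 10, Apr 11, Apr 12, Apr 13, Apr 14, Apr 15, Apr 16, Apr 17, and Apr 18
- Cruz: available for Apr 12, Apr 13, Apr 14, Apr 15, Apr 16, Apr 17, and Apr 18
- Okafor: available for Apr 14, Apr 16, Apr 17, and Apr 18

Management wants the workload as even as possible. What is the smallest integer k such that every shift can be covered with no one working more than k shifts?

With 6 pharmacists and 9 worker-slots to fill, someone must work at least ⌈9/6⌉ = 2 shifts, so k ≥ 2.
k = 2 works: Apr 10→Jensen, Apr 11→Leclerc, Apr 12→Leclerc, Apr 13→Baptiste, Apr 14→Nakamura, Apr 15→Jensen, Apr 16→Cruz, Apr 17→Baptiste, Apr 18→Nakamura.
Loads: Leclerc 2, Jensen 2, Baptiste 2, Nakamura 2, Cruz 1, Okafor 0 — all ≤ 2.

2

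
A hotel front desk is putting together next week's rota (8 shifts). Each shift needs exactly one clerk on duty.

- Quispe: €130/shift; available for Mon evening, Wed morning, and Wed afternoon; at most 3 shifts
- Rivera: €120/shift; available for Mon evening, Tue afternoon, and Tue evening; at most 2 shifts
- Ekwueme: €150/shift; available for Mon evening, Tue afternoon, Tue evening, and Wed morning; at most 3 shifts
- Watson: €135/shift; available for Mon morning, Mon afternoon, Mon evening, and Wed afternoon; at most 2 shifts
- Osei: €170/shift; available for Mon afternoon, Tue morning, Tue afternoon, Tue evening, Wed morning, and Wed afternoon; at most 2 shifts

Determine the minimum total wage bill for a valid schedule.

€1070

Mon morning can only be covered by Watson, so that assignment is forced.
Tue morning can only be covered by Osei, so that assignment is forced.
Picking the cheapest available clerk for each shift independently would cost €1060, but that ignores the shift limits.
An optimal schedule: Mon morning→Watson, Mon afternoon→Watson, Mon evening→Quispe, Tue morning→Osei, Tue afternoon→Rivera, Tue evening→Rivera, Wed morning→Quispe, Wed afternoon→Quispe.
Total: 135 + 135 + 130 + 170 + 120 + 120 + 130 + 130 = €1070.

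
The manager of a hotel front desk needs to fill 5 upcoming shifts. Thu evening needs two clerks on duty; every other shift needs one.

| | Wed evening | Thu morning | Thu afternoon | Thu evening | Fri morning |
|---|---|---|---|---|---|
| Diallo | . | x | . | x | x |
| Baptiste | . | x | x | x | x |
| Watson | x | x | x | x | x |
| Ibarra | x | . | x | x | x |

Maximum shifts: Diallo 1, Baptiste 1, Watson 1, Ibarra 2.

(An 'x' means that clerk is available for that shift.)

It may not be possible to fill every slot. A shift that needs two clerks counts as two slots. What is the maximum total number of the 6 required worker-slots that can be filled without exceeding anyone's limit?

Total capacity across all clerks is 1+1+1+2 = 5, and 6 slots are needed, so at most 5 can be filled.
An assignment achieving 5: Wed evening→Watson, Thu morning→Diallo, Thu afternoon→Baptiste, Thu evening→Ibarra, Fri morning→Ibarra.
Loads: Diallo 1/1, Baptiste 1/1, Watson 1/1, Ibarra 2/2.

5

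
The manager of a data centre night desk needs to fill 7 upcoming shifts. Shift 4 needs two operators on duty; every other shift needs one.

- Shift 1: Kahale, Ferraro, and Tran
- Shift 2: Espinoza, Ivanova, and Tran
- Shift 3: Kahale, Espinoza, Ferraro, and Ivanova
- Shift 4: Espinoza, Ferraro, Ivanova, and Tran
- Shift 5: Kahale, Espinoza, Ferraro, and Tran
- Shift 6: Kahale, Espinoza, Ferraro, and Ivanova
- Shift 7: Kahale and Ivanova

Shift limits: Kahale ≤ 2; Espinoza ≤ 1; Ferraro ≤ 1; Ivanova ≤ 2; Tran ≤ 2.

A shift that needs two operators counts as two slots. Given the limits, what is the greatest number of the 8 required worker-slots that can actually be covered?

Total capacity across all operators is 2+1+1+2+2 = 8, and 8 slots are needed, so at most 8 can be filled.
An assignment achieving 8: Shift 1→Kahale, Shift 2→Espinoza, Shift 3→Ferraro, Shift 4→Ivanova+Tran, Shift 5→Tran, Shift 6→Ivanova, Shift 7→Kahale.
Loads: Kahale 2/2, Espinoza 1/1, Ferraro 1/1, Ivanova 2/2, Tran 2/2.

8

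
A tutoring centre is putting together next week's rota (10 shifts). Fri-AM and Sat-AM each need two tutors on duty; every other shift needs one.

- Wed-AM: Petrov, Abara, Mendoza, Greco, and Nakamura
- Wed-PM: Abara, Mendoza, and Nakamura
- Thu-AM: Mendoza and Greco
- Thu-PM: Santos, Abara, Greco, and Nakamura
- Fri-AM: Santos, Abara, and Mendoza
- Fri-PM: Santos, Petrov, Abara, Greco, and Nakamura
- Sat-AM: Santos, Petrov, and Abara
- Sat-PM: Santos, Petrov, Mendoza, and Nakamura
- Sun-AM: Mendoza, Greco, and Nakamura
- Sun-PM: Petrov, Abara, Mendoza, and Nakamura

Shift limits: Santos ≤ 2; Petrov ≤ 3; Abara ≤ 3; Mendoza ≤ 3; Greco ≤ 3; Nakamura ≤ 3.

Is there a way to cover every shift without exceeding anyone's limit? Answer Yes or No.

Yes

One valid schedule: Wed-AM→Mendoza, Wed-PM→Abara, Thu-AM→Mendoza, Thu-PM→Abara, Fri-AM→Santos+Abara, Fri-PM→Greco, Sat-AM→Santos+Petrov, Sat-PM→Petrov, Sun-AM→Mendoza, Sun-PM→Petrov.
Loads: Santos 2/2, Petrov 3/3, Abara 3/3, Mendoza 3/3, Greco 1/3, Nakamura 0/3 — all within limits.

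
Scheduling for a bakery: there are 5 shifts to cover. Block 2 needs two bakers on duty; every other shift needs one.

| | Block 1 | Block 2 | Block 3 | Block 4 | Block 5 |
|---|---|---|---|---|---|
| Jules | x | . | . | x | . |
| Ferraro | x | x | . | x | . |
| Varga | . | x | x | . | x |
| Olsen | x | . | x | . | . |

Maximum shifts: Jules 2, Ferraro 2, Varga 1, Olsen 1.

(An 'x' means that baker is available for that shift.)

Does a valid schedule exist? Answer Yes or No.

No

Total capacity is 6 and 6 slots are needed, so capacity alone doesn't rule it out.
Shifts {Block 2, Block 5} need 3 worker-slots in total, but the bakers available for any of those shifts (Ferraro and Varga) can supply at most 2 among them. So no valid schedule exists.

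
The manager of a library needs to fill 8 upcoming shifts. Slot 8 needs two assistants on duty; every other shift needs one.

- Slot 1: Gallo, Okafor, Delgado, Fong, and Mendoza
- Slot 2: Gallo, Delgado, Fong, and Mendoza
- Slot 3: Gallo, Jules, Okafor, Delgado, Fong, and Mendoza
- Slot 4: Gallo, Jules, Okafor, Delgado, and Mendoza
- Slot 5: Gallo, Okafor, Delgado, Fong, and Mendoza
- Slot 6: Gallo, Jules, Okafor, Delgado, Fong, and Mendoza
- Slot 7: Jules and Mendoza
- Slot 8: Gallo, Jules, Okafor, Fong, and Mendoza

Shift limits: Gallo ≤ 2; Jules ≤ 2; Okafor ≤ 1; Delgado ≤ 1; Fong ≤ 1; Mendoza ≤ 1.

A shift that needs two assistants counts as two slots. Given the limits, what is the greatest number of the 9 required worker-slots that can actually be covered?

Total capacity across all assistants is 2+2+1+1+1+1 = 8, and 9 slots are needed, so at most 8 can be filled.
An assignment achieving 8: Slot 1→Gallo, Slot 2→Gallo, Slot 3→Delgado, Slot 4→Jules, Slot 5→Okafor, Slot 7→Jules, Slot 8→Fong+Mendoza.
Loads: Gallo 2/2, Jules 2/2, Okafor 1/1, Delgado 1/1, Fong 1/1, Mendoza 1/1.

8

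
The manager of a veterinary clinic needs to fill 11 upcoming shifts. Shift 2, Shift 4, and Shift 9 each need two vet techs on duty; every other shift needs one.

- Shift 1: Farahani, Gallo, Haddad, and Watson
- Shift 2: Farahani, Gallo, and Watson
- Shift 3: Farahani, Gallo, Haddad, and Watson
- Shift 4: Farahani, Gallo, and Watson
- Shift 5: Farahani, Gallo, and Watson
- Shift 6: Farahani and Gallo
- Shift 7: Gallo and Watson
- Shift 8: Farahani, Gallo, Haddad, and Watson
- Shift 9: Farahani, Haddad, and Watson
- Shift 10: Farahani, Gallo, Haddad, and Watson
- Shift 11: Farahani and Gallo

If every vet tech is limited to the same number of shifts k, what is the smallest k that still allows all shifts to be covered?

4

With 4 vet techs and 14 worker-slots to fill, someone must work at least ⌈14/4⌉ = 4 shifts, so k ≥ 4.
k = 4 works: Shift 1→Haddad, Shift 2→Farahani+Gallo, Shift 3→Haddad, Shift 4→Farahani+Gallo, Shift 5→Gallo, Shift 6→Farahani, Shift 7→Gallo, Shift 8→Haddad, Shift 9→Haddad+Watson, Shift 10→Watson, Shift 11→Farahani.
Loads: Farahani 4, Gallo 4, Haddad 4, Watson 2 — all ≤ 4.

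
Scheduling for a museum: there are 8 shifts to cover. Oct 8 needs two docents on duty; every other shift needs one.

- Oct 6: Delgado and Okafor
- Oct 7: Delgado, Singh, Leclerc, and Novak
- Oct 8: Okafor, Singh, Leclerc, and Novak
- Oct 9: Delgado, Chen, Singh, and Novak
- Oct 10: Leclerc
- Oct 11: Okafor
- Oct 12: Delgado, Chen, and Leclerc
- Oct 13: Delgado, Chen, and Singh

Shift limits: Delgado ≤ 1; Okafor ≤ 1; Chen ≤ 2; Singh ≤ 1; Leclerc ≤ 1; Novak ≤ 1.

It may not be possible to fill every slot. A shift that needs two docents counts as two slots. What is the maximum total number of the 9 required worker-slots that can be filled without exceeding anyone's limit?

7

Total capacity across all docents is 1+1+2+1+1+1 = 7, and 9 slots are needed, so at most 7 can be filled.
An assignment achieving 7: Oct 6→Delgado, Oct 7→Singh, Oct 8→Novak, Oct 10→Leclerc, Oct 11→Okafor, Oct 12→Chen, Oct 13→Chen.
Loads: Delgado 1/1, Okafor 1/1, Chen 2/2, Singh 1/1, Leclerc 1/1, Novak 1/1.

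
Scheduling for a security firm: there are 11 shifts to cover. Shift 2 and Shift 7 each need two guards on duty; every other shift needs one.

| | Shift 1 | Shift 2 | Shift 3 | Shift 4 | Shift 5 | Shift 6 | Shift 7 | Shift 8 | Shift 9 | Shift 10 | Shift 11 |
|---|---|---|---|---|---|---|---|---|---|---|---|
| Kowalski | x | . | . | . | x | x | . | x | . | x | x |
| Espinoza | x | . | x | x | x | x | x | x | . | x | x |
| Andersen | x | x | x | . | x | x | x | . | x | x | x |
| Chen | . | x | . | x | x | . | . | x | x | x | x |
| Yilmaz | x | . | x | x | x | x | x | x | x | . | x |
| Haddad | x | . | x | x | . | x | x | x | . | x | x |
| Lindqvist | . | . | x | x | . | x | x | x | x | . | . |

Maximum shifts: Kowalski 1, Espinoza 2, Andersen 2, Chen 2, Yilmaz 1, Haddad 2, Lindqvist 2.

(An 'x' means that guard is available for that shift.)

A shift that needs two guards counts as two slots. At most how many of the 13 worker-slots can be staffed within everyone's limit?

12

Total capacity across all guards is 1+2+2+2+1+2+2 = 12, and 13 slots are needed, so at most 12 can be filled.
An assignment achieving 12: Shift 1→Kowalski, Shift 2→Andersen+Chen, Shift 3→Espinoza, Shift 4→Espinoza, Shift 5→Chen, Shift 6→Lindqvist, Shift 7→Yilmaz+Haddad, Shift 8→Lindqvist, Shift 9→Andersen, Shift 10→Haddad.
Loads: Kowalski 1/1, Espinoza 2/2, Andersen 2/2, Chen 2/2, Yilmaz 1/1, Haddad 2/2, Lindqvist 2/2.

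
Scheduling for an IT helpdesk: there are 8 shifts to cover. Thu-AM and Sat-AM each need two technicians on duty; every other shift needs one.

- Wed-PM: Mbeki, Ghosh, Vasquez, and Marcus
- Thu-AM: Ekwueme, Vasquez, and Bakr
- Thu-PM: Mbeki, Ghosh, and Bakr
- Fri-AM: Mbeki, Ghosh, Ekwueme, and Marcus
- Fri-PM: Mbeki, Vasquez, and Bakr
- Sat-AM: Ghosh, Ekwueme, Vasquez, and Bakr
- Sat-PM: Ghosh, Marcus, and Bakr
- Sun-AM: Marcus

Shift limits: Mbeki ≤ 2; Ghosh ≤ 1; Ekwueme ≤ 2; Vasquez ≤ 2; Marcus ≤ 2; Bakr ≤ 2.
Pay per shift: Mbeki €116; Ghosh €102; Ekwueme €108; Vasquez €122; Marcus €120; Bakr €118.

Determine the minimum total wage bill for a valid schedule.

Sun-AM can only be covered by Marcus, so that assignment is forced.
Picking the cheapest available technician for each shift independently would cost €1080, but that ignores the shift limits.
An optimal schedule: Wed-PM→Mbeki, Thu-AM→Ekwueme+Bakr, Thu-PM→Ghosh, Fri-AM→Marcus, Fri-PM→Mbeki, Sat-AM→Ekwueme+Vasquez, Sat-PM→Bakr, Sun-AM→Marcus.
Total: 116 + 108 + 118 + 102 + 120 + 116 + 108 + 122 + 118 + 120 = €1148.

€1148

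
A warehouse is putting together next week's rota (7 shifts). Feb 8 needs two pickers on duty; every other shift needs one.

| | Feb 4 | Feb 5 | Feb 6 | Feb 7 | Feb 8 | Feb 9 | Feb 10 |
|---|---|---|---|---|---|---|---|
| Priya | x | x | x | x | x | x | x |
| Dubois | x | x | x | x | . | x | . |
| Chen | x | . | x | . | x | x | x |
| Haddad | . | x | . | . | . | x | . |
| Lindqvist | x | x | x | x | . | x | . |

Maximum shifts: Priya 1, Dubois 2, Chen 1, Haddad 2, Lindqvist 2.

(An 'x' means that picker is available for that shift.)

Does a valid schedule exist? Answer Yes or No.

No

Total capacity is 8 and 8 slots are needed, so capacity alone doesn't rule it out.
Shifts {Feb 8, Feb 10} need 3 worker-slots in total, but the pickers available for any of those shifts (Priya and Chen) can supply at most 2 among them. So no valid schedule exists.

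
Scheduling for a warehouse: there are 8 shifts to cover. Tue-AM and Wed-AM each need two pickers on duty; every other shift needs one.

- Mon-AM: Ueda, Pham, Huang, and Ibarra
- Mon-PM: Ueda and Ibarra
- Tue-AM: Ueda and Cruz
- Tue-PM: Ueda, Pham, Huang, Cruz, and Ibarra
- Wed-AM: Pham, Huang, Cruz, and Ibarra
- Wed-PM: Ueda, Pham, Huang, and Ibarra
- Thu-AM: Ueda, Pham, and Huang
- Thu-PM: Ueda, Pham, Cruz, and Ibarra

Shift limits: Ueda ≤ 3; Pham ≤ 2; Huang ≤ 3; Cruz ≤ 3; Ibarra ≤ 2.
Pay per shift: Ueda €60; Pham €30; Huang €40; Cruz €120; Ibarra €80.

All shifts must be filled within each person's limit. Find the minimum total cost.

€560

Tue-AM can only be covered by Ueda and Cruz, so that assignment is forced.
Picking the cheapest available picker for each shift independently would cost €460, but that ignores the shift limits.
An optimal schedule: Mon-AM→Pham, Mon-PM→Ueda, Tue-AM→Ueda+Cruz, Tue-PM→Huang, Wed-AM→Huang+Ibarra, Wed-PM→Huang, Thu-AM→Pham, Thu-PM→Ueda.
Total: 30 + 60 + 60 + 120 + 40 + 40 + 80 + 40 + 30 + 60 = €560.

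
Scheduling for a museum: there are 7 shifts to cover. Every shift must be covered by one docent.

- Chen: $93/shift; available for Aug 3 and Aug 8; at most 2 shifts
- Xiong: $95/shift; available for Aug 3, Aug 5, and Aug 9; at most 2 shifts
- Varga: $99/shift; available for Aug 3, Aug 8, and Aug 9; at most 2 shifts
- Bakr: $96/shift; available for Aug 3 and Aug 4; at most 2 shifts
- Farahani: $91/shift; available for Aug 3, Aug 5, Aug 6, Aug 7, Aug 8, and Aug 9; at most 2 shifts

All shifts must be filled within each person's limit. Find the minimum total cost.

Aug 4 can only be covered by Bakr, so that assignment is forced.
Aug 6 can only be covered by Farahani, so that assignment is forced.
Aug 7 can only be covered by Farahani, so that assignment is forced.
Picking the cheapest available docent for each shift independently would cost $642, but that ignores the shift limits.
An optimal schedule: Aug 3→Chen, Aug 4→Bakr, Aug 5→Xiong, Aug 6→Farahani, Aug 7→Farahani, Aug 8→Chen, Aug 9→Xiong.
Total: 93 + 96 + 95 + 91 + 91 + 93 + 95 = $654.

$654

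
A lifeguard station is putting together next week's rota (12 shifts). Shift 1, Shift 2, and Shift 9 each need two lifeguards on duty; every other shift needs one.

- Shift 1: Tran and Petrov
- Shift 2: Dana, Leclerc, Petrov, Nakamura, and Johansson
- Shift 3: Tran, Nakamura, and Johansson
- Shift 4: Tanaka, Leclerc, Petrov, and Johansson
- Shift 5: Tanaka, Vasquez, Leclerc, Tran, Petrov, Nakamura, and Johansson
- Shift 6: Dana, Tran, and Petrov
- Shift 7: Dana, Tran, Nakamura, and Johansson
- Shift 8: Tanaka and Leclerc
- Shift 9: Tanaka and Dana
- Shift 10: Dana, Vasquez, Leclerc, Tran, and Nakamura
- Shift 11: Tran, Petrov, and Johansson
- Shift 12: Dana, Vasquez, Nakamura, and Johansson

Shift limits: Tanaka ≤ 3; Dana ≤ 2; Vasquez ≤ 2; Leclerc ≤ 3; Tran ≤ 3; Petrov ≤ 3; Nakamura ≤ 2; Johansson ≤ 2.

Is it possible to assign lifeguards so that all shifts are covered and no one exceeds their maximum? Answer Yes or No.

Yes

Shift 1 can only be covered by Tran and Petrov, so that assignment is forced.
Shift 9 can only be covered by Tanaka and Dana, so that assignment is forced.
One valid schedule: Shift 1→Tran+Petrov, Shift 2→Leclerc+Petrov, Shift 3→Tran, Shift 4→Tanaka, Shift 5→Leclerc, Shift 6→Dana, Shift 7→Nakamura, Shift 8→Tanaka, Shift 9→Tanaka+Dana, Shift 10→Vasquez, Shift 11→Tran, Shift 12→Vasquez.
Loads: Tanaka 3/3, Dana 2/2, Vasquez 2/2, Leclerc 2/3, Tran 3/3, Petrov 2/3, Nakamura 1/2, Johansson 0/2 — all within limits.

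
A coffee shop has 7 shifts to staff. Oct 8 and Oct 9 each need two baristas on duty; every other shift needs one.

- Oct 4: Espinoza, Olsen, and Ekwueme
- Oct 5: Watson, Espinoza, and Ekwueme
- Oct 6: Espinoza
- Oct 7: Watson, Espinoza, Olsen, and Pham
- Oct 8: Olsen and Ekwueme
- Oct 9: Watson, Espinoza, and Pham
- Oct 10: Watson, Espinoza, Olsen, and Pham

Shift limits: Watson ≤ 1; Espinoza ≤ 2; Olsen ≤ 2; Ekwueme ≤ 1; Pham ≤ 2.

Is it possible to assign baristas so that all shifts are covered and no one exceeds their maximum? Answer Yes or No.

Total capacity is 1+2+2+1+2 = 8 but 9 worker-slots are needed — infeasible.

No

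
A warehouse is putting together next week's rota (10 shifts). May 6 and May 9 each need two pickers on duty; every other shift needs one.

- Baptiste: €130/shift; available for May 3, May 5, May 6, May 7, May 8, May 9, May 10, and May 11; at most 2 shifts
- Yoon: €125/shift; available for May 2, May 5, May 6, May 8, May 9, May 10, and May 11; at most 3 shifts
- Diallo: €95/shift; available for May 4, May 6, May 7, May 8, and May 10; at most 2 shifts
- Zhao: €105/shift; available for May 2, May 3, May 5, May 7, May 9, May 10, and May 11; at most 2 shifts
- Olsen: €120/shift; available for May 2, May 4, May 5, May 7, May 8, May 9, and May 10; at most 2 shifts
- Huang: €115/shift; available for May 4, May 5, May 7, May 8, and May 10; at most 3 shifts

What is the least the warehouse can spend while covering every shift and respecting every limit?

Picking the cheapest available picker for each shift independently would cost €1245, but that ignores the shift limits.
An optimal schedule: May 2→Zhao, May 3→Zhao, May 4→Diallo, May 5→Huang, May 6→Diallo+Yoon, May 7→Huang, May 8→Huang, May 9→Olsen+Yoon, May 10→Olsen, May 11→Yoon.
Total: 105 + 105 + 95 + 115 + 95 + 125 + 115 + 115 + 120 + 125 + 120 + 125 = €1360.

€1360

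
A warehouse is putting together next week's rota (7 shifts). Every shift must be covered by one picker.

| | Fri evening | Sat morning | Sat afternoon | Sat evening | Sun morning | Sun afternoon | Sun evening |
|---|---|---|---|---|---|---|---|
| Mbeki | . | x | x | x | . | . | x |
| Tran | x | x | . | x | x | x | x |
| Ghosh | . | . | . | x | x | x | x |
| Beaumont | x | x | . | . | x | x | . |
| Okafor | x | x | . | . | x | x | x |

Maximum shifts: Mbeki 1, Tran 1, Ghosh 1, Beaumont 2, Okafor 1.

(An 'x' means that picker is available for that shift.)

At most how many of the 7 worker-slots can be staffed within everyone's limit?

6

Total capacity across all pickers is 1+1+1+2+1 = 6, and 7 slots are needed, so at most 6 can be filled.
An assignment achieving 6: Fri evening→Tran, Sat morning→Beaumont, Sat afternoon→Mbeki, Sat evening→Ghosh, Sun morning→Beaumont, Sun afternoon→Okafor.
Loads: Mbeki 1/1, Tran 1/1, Ghosh 1/1, Beaumont 2/2, Okafor 1/1.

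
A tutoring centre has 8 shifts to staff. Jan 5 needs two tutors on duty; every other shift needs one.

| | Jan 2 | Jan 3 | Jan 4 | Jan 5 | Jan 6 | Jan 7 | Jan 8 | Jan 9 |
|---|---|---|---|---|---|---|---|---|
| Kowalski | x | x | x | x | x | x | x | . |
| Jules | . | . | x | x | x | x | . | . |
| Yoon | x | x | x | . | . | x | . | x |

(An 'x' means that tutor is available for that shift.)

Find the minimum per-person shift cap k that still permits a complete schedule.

3

With 3 tutors and 9 worker-slots to fill, someone must work at least ⌈9/3⌉ = 3 shifts, so k ≥ 3.
k = 3 works: Jan 2→Kowalski, Jan 3→Yoon, Jan 4→Jules, Jan 5→Kowalski+Jules, Jan 6→Jules, Jan 7→Yoon, Jan 8→Kowalski, Jan 9→Yoon.
Loads: Kowalski 3, Jules 3, Yoon 3 — all ≤ 3.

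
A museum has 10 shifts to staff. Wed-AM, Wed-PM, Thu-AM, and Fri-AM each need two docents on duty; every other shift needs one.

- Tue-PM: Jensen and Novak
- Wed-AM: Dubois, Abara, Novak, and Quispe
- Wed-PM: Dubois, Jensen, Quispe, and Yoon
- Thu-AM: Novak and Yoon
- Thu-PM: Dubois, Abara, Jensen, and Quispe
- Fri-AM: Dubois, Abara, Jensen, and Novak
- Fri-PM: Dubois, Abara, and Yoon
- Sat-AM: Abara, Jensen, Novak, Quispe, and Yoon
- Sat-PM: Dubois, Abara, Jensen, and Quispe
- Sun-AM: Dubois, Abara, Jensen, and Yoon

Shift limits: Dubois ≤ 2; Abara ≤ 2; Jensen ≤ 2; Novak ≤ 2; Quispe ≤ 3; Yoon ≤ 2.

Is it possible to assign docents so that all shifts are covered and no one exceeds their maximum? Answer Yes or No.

No

Total capacity is 2+2+2+2+3+2 = 13 but 14 worker-slots are needed — infeasible.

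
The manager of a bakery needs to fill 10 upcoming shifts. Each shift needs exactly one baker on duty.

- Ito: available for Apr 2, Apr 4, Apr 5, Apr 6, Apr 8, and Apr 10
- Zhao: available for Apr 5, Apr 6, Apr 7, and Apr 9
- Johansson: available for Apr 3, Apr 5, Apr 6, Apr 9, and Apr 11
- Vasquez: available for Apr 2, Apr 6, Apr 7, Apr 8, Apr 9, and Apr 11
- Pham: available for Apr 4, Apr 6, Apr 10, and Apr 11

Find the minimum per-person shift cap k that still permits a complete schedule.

2

With 5 bakers and 10 worker-slots to fill, someone must work at least ⌈10/5⌉ = 2 shifts, so k ≥ 2.
k = 2 works: Apr 2→Ito, Apr 3→Johansson, Apr 4→Ito, Apr 5→Zhao, Apr 6→Pham, Apr 7→Zhao, Apr 8→Vasquez, Apr 9→Johansson, Apr 10→Pham, Apr 11→Vasquez.
Loads: Ito 2, Zhao 2, Johansson 2, Vasquez 2, Pham 2 — all ≤ 2.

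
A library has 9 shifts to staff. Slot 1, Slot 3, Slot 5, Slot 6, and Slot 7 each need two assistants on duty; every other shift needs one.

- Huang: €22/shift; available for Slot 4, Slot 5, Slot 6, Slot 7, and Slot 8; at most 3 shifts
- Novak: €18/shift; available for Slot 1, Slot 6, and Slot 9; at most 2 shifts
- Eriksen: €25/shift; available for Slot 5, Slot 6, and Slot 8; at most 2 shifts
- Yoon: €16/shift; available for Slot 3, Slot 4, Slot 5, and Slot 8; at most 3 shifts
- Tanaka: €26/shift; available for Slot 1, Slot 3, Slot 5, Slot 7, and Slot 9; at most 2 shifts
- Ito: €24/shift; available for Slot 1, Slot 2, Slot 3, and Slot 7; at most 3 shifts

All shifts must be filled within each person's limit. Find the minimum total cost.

€298

Slot 2 can only be covered by Ito, so that assignment is forced.
Picking the cheapest available assistant for each shift independently would cost €280, but that ignores the shift limits.
An optimal schedule: Slot 1→Novak+Ito, Slot 2→Ito, Slot 3→Yoon+Ito, Slot 4→Yoon, Slot 5→Huang+Eriksen, Slot 6→Huang+Eriksen, Slot 7→Huang+Tanaka, Slot 8→Yoon, Slot 9→Novak.
Total: 18 + 24 + 24 + 16 + 24 + 16 + 22 + 25 + 22 + 25 + 22 + 26 + 16 + 18 = €298.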